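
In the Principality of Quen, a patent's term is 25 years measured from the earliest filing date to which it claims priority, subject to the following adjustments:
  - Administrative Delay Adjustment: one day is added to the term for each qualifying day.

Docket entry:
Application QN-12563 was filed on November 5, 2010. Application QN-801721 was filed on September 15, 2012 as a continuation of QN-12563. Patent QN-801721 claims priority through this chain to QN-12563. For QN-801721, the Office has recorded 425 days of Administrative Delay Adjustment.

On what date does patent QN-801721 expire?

January 3, 2037

Earliest priority filing: 5 November 2010.
Base term: 5 November 2010 + 25 years → 5 November 2035.
Administrative Delay Adjustment: +425 days → 3 January 2037.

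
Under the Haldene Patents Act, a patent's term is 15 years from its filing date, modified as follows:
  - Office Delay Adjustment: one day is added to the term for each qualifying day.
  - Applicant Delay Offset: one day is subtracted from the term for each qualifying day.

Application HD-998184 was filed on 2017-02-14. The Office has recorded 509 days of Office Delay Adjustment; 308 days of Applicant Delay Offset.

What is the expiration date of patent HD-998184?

2032-09-02

Base term: filing date + 15 years → 14 February 2032.
Office Delay Adjustment: +509 days → 7 July 2033.
Applicant Delay Offset: −308 days → 2 September 2032.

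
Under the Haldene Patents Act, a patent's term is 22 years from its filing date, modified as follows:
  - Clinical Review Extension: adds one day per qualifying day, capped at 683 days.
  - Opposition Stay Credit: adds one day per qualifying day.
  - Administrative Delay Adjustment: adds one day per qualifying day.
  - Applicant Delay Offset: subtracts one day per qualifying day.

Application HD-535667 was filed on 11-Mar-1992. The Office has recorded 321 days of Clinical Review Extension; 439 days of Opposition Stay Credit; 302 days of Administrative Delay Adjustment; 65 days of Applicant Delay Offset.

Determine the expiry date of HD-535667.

2016-12-02

Base term: filing date + 22 years → 11 March 2014.
Clinical Review Extension: 321 days (within the 683-day cap) → +321 days → 26 January 2015.
Opposition Stay Credit: +439 days → 9 April 2016.
Administrative Delay Adjustment: +302 days → 5 February 2017.
Applicant Delay Offset: −65 days → 2 December 2016.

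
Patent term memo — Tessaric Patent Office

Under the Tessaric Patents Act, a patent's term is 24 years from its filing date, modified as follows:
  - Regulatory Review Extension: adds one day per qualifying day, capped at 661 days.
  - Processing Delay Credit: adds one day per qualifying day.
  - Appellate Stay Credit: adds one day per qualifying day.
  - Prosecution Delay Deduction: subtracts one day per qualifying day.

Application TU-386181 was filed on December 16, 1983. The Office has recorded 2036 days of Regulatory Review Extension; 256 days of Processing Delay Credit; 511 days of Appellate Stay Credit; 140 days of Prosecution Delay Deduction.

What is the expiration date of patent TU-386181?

Base term: filing date + 24 years → 16 December 2007.
Regulatory Review Extension: 2036 days claimed exceeds the 661-day cap, so +661 days → 7 October 2009.
Processing Delay Credit: +256 days → 20 June 2010.
Appellate Stay Credit: +511 days → 13 November 2011.
Prosecution Delay Deduction: −140 days → 26 June 2011.

2011-06-26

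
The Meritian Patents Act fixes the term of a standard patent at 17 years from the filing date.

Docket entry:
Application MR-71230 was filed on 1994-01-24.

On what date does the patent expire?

Filing date + 17 years → 24 January 2011.

2011-01-24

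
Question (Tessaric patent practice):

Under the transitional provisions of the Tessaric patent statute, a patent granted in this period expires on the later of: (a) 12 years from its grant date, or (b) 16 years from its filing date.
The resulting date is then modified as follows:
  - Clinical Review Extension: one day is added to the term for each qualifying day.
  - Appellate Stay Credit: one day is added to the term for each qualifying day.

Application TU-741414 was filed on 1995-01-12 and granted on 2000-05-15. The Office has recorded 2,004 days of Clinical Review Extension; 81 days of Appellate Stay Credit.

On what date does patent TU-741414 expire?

(a) grant + 12 years → 15 May 2012.
(b) filing + 16 years → 12 January 2011.
Later of the two: 15 May 2012.
Clinical Review Extension: +2004 days → 9 November 2017.
Appellate Stay Credit: +81 days → 29 January 2018.

January 29, 2018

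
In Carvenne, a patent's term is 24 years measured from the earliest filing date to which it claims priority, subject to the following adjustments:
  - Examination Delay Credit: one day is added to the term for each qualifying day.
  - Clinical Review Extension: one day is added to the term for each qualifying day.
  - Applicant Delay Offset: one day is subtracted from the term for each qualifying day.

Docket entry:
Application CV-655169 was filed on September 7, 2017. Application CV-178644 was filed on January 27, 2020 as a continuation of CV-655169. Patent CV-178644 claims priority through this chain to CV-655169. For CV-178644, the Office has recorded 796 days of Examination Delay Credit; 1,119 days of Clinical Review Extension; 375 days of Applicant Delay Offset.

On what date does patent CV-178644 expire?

2045-11-25

Earliest priority filing: 7 September 2017.
Base term: 7 September 2017 + 24 years → 7 September 2041.
Examination Delay Credit: +796 days → 12 November 2043.
Clinical Review Extension: +1119 days → 5 December 2046.
Applicant Delay Offset: −375 days → 25 November 2045.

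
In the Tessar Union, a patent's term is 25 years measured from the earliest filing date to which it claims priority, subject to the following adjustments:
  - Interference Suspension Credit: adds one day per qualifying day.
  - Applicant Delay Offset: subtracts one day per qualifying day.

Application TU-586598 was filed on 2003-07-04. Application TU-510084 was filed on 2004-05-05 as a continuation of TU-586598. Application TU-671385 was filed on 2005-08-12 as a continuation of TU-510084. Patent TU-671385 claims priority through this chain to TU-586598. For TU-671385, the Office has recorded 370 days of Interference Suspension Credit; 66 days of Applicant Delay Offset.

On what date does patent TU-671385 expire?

2029-05-04

Earliest priority filing: 4 July 2003.
Base term: 4 July 2003 + 25 years → 4 July 2028.
Interference Suspension Credit: +370 days → 9 July 2029.
Applicant Delay Offset: −66 days → 4 May 2029.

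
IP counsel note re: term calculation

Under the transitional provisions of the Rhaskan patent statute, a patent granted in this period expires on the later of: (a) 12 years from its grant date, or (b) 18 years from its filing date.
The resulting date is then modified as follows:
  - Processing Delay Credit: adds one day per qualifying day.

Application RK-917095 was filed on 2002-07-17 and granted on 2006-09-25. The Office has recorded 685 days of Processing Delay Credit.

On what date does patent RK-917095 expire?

(a) grant + 12 years → 25 September 2018.
(b) filing + 18 years → 17 July 2020.
Later of the two: 17 July 2020.
Processing Delay Credit: +685 days → 2 June 2022.

2022-06-02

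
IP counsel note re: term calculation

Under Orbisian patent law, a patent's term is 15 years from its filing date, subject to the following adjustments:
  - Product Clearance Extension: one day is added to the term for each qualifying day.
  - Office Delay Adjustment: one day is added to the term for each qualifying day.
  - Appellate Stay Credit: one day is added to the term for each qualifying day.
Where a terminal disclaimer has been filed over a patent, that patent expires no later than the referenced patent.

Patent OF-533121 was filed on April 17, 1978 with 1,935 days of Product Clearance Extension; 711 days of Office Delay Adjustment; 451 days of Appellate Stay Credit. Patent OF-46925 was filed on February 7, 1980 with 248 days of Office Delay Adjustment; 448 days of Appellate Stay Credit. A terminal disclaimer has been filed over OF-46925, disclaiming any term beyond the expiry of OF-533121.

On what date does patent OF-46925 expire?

Natural term of OF-46925:
  Base: filing + 15 years → 7 February 1995.
  Office Delay Adjustment: +248 days → 13 October 1995.
  Appellate Stay Credit: +448 days → 3 January 1997.
Expiry of referenced patent OF-533121:
  Base: filing + 15 years → 17 April 1993.
  Product Clearance Extension: +1935 days → 4 August 1998.
  Office Delay Adjustment: +711 days → 15 July 2000.
  Appellate Stay Credit: +451 days → 9 October 2001.
Terminal disclaimer: OF-46925 expires on the earlier of 3 January 1997 and 9 October 2001.

January 3, 1997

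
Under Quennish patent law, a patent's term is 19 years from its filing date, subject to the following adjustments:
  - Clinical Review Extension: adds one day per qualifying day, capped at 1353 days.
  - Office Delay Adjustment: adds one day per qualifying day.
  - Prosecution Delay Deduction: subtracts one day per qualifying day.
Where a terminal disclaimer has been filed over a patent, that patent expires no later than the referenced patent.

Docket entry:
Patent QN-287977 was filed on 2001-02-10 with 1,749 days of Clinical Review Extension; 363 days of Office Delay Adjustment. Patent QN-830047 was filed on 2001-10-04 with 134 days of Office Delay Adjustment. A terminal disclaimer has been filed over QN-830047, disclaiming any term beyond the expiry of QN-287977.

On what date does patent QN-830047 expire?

February 15, 2021

Natural term of QN-830047:
  Base: filing + 19 years → 4 October 2020.
  Office Delay Adjustment: +134 days → 15 February 2021.
Expiry of referenced patent QN-287977:
  Base: filing + 19 years → 10 February 2020.
  Clinical Review Extension: 1749 days claimed exceeds the 1353-day cap, so +1353 days → 25 October 2023.
  Office Delay Adjustment: +363 days → 22 October 2024.
Terminal disclaimer: QN-830047 expires on the earlier of 15 February 2021 and 22 October 2024.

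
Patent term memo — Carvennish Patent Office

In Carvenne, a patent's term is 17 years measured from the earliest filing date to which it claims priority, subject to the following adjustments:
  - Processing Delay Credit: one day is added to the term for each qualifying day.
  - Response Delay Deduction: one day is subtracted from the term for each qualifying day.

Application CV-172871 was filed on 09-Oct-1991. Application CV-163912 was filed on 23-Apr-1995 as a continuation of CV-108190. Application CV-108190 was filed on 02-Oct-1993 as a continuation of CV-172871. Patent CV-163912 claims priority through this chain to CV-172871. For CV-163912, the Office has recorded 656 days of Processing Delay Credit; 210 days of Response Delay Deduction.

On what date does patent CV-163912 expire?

Earliest priority filing: 9 October 1991.
Base term: 9 October 1991 + 17 years → 9 October 2008.
Processing Delay Credit: +656 days → 27 July 2010.
Response Delay Deduction: −210 days → 29 December 2009.

2009-12-29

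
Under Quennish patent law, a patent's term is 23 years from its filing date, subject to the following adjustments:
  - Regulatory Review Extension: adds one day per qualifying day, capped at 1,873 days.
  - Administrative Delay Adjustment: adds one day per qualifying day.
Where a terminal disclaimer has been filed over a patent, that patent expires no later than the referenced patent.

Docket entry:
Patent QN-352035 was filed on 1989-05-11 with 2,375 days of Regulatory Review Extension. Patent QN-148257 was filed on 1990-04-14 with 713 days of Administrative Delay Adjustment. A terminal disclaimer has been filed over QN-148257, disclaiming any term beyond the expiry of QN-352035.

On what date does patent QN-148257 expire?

March 28, 2015

Natural term of QN-148257:
  Base: filing + 23 years → 14 April 2013.
  Administrative Delay Adjustment: +713 days → 28 March 2015.
Expiry of referenced patent QN-352035:
  Base: filing + 23 years → 11 May 2012.
  Regulatory Review Extension: 2375 days claimed exceeds the 1873-day cap, so +1873 days → 27 June 2017.
Terminal disclaimer: QN-148257 expires on the earlier of 28 March 2015 and 27 June 2017.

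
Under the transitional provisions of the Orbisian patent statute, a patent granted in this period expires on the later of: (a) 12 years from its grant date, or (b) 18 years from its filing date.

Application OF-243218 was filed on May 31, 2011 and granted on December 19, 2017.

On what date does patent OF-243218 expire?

(a) grant + 12 years → 19 December 2029.
(b) filing + 18 years → 31 May 2029.
Later of the two: 19 December 2029.

December 19, 2029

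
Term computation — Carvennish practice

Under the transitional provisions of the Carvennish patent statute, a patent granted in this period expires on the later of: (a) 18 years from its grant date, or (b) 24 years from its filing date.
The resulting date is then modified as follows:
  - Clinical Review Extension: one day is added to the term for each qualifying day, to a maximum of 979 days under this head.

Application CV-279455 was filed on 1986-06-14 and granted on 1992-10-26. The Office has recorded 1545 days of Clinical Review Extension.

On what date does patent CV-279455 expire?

(a) grant + 18 years → 26 October 2010.
(b) filing + 24 years → 14 June 2010.
Later of the two: 26 October 2010.
Clinical Review Extension: 1545 days claimed exceeds the 979-day cap, so +979 days → 1 July 2013.

2013-07-01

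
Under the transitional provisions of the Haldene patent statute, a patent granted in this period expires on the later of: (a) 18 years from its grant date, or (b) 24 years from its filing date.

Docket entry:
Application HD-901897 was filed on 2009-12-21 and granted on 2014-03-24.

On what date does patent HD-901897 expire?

(a) grant + 18 years → 24 March 2032.
(b) filing + 24 years → 21 December 2033.
Later of the two: 21 December 2033.

December 21, 2033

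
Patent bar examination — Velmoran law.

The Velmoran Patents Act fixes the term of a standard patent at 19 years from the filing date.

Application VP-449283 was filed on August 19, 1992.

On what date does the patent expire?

August 19, 2011

Filing date + 19 years → 19 August 2011.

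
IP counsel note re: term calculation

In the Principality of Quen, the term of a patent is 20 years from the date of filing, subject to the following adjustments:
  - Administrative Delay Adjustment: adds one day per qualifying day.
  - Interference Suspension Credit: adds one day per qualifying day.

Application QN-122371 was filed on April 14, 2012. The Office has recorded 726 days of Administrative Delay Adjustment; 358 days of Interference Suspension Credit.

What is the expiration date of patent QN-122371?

2035-04-03

Base term: filing date + 20 years → 14 April 2032.
Administrative Delay Adjustment: +726 days → 10 April 2034.
Interference Suspension Credit: +358 days → 3 April 2035.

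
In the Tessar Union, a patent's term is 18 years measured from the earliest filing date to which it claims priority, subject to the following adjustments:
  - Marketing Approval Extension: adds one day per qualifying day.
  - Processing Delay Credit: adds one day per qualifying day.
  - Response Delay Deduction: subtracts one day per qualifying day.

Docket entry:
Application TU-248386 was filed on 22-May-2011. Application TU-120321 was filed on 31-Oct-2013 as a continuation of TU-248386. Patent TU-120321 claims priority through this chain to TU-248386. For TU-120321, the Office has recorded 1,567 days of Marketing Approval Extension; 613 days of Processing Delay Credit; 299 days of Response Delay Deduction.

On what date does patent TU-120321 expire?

Earliest priority filing: 22 May 2011.
Base term: 22 May 2011 + 18 years → 22 May 2029.
Marketing Approval Extension: +1567 days → 5 September 2033.
Processing Delay Credit: +613 days → 11 May 2035.
Response Delay Deduction: −299 days → 16 July 2034.

July 16, 2034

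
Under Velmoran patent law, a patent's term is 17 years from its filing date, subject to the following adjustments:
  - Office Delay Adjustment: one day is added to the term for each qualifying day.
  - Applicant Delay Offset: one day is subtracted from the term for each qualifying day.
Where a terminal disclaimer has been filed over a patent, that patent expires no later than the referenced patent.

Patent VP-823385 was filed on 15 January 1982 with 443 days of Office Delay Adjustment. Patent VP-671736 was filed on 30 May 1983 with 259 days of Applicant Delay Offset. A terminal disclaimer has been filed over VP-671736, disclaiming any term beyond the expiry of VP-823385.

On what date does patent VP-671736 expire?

September 14, 1999

Natural term of VP-671736:
  Base: filing + 17 years → 30 May 2000.
  Applicant Delay Offset: −259 days → 14 September 1999.
Expiry of referenced patent VP-823385:
  Base: filing + 17 years → 15 January 1999.
  Office Delay Adjustment: +443 days → 2 April 2000.
Terminal disclaimer: VP-671736 expires on the earlier of 14 September 1999 and 2 April 2000.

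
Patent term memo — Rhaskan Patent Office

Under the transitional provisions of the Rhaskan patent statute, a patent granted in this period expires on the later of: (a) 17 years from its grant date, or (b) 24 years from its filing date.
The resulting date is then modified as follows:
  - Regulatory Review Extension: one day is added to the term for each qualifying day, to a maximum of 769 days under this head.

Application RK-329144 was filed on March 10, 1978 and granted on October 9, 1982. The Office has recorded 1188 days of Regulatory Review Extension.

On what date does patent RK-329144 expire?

April 17, 2004

(a) grant + 17 years → 9 October 1999.
(b) filing + 24 years → 10 March 2002.
Later of the two: 10 March 2002.
Regulatory Review Extension: 1188 days claimed exceeds the 769-day cap, so +769 days → 17 April 2004.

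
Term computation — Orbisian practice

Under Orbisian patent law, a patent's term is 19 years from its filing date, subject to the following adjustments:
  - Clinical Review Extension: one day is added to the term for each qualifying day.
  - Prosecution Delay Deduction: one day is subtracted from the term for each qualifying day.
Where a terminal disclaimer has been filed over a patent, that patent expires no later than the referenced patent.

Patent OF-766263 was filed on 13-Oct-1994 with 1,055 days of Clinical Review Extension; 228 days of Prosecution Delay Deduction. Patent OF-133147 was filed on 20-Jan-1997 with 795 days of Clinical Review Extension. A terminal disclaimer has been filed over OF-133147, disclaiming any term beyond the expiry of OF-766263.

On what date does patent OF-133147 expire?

Natural term of OF-133147:
  Base: filing + 19 years → 20 January 2016.
  Clinical Review Extension: +795 days → 25 March 2018.
Expiry of referenced patent OF-766263:
  Base: filing + 19 years → 13 October 2013.
  Clinical Review Extension: +1055 days → 2 September 2016.
  Prosecution Delay Deduction: −228 days → 18 January 2016.
Terminal disclaimer: OF-133147 expires on the earlier of 25 March 2018 and 18 January 2016.

January 18, 2016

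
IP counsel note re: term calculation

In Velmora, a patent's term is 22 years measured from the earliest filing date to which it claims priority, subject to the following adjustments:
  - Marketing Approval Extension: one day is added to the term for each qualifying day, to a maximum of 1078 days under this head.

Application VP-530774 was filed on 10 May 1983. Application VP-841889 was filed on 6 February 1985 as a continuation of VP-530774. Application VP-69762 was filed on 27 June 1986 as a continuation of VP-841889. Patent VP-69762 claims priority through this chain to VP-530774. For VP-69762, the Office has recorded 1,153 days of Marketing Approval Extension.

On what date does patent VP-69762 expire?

April 22, 2008

Earliest priority filing: 10 May 1983.
Base term: 10 May 1983 + 22 years → 10 May 2005.
Marketing Approval Extension: 1153 days claimed exceeds the 1078-day cap, so +1078 days → 22 April 2008.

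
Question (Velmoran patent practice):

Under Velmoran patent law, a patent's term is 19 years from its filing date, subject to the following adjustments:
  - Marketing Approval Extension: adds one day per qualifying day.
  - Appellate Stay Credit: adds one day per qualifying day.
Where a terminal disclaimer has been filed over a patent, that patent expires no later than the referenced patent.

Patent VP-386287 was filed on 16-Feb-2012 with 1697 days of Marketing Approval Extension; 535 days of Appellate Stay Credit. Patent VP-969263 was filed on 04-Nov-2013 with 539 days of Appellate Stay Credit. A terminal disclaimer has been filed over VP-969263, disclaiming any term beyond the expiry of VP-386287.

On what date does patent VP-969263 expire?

April 27, 2034

Natural term of VP-969263:
  Base: filing + 19 years → 4 November 2032.
  Appellate Stay Credit: +539 days → 27 April 2034.
Expiry of referenced patent VP-386287:
  Base: filing + 19 years → 16 February 2031.
  Marketing Approval Extension: +1697 days → 10 October 2035.
  Appellate Stay Credit: +535 days → 28 March 2037.
Terminal disclaimer: VP-969263 expires on the earlier of 27 April 2034 and 28 March 2037.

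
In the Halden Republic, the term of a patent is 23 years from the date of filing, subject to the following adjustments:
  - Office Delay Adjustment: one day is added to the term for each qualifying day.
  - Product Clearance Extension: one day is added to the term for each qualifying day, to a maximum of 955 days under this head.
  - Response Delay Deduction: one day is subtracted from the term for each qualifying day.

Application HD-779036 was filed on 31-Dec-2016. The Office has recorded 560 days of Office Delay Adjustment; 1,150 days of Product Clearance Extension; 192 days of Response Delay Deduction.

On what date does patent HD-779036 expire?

Base term: filing date + 23 years → 31 December 2039.
Office Delay Adjustment: +560 days → 13 July 2041.
Product Clearance Extension: 1150 days claimed exceeds the 955-day cap, so +955 days → 23 February 2044.
Response Delay Deduction: −192 days → 15 August 2043.

2043-08-15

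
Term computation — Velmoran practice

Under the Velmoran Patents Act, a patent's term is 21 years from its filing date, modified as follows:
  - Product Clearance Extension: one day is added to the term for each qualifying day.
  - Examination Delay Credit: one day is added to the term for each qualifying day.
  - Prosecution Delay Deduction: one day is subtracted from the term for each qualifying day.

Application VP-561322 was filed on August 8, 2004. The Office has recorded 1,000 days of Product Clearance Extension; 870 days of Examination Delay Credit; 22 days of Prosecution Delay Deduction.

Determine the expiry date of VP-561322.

2030-08-30

Base term: filing date + 21 years → 8 August 2025.
Product Clearance Extension: +1000 days → 4 May 2028.
Examination Delay Credit: +870 days → 21 September 2030.
Prosecution Delay Deduction: −22 days → 30 August 2030.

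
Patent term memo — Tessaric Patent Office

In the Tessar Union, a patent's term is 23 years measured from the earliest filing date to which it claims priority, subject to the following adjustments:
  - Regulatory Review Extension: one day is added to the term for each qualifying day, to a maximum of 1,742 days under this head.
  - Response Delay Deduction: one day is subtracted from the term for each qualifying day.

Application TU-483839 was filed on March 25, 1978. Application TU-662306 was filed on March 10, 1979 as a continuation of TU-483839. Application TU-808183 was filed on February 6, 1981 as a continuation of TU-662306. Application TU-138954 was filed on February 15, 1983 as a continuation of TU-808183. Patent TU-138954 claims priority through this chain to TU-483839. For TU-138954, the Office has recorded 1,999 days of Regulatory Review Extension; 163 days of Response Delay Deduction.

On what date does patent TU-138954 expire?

2005-07-21

Earliest priority filing: 25 March 1978.
Base term: 25 March 1978 + 23 years → 25 March 2001.
Regulatory Review Extension: 1999 days claimed exceeds the 1742-day cap, so +1742 days → 31 December 2005.
Response Delay Deduction: −163 days → 21 July 2005.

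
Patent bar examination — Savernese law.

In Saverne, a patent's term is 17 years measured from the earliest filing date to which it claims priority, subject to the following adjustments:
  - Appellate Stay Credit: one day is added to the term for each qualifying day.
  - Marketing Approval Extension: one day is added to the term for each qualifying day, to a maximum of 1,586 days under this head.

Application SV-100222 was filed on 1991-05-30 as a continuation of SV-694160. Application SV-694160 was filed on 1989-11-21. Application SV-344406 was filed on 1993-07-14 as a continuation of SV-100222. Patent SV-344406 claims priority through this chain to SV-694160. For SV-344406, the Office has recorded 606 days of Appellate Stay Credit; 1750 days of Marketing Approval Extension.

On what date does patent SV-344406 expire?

2012-11-21

Earliest priority filing: 21 November 1989.
Base term: 21 November 1989 + 17 years → 21 November 2006.
Appellate Stay Credit: +606 days → 19 July 2008.
Marketing Approval Extension: 1750 days claimed exceeds the 1586-day cap, so +1586 days → 21 November 2012.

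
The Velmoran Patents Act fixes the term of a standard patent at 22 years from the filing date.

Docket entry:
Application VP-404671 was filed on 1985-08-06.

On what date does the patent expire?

2007-08-06

Filing date + 22 years → 6 August 2007.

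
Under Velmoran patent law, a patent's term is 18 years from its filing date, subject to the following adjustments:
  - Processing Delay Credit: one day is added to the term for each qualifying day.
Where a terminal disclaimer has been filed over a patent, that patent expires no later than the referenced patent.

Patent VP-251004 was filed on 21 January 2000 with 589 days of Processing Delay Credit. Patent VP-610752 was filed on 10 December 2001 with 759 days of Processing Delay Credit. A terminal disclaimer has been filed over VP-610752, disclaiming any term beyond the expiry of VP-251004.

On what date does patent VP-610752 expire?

2019-09-02

Natural term of VP-610752:
  Base: filing + 18 years → 10 December 2019.
  Processing Delay Credit: +759 days → 7 January 2022.
Expiry of referenced patent VP-251004:
  Base: filing + 18 years → 21 January 2018.
  Processing Delay Credit: +589 days → 2 September 2019.
Terminal disclaimer: VP-610752 expires on the earlier of 7 January 2022 and 2 September 2019.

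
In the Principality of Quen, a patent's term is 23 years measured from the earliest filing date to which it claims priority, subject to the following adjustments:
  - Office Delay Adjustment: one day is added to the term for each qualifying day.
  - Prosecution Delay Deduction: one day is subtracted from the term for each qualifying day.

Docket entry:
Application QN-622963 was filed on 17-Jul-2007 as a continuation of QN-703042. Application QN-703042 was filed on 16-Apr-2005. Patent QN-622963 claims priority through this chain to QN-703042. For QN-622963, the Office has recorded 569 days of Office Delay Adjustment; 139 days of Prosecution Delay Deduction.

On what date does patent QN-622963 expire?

2029-06-20

Earliest priority filing: 16 April 2005.
Base term: 16 April 2005 + 23 years → 16 April 2028.
Office Delay Adjustment: +569 days → 6 November 2029.
Prosecution Delay Deduction: −139 days → 20 June 2029.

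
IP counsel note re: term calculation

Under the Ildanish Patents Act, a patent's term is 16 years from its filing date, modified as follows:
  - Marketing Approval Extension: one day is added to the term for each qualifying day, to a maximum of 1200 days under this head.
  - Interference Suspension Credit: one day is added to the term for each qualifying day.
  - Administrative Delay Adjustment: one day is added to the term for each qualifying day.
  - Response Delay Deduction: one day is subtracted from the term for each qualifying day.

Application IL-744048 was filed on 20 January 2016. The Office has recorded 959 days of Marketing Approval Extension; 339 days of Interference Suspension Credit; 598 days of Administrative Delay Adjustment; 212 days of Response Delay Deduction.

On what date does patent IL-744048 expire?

Base term: filing date + 16 years → 20 January 2032.
Marketing Approval Extension: 959 days (within the 1200-day cap) → +959 days → 5 September 2034.
Interference Suspension Credit: +339 days → 10 August 2035.
Administrative Delay Adjustment: +598 days → 30 March 2037.
Response Delay Deduction: −212 days → 30 August 2036.

August 30, 2036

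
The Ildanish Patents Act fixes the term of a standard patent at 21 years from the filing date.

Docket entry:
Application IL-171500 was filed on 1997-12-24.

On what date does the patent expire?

Filing date + 21 years → 24 December 2018.

December 24, 2018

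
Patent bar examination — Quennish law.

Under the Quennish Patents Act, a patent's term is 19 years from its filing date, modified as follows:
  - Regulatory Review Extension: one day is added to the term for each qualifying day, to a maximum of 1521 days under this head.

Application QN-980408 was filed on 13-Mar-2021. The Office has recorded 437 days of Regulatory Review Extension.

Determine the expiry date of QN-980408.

May 24, 2041

Base term: filing date + 19 years → 13 March 2040.
Regulatory Review Extension: 437 days (within the 1521-day cap) → +437 days → 24 May 2041.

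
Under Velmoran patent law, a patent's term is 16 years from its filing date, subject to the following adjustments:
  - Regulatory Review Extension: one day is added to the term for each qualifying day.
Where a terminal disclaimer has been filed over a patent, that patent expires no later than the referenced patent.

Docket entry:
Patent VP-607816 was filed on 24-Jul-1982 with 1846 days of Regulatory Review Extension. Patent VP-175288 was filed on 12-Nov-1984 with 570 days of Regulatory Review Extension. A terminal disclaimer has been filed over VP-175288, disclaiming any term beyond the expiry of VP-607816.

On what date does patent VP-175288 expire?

Natural term of VP-175288:
  Base: filing + 16 years → 12 November 2000.
  Regulatory Review Extension: +570 days → 5 June 2002.
Expiry of referenced patent VP-607816:
  Base: filing + 16 years → 24 July 1998.
  Regulatory Review Extension: +1846 days → 13 August 2003.
Terminal disclaimer: VP-175288 expires on the earlier of 5 June 2002 and 13 August 2003.

June 5, 2002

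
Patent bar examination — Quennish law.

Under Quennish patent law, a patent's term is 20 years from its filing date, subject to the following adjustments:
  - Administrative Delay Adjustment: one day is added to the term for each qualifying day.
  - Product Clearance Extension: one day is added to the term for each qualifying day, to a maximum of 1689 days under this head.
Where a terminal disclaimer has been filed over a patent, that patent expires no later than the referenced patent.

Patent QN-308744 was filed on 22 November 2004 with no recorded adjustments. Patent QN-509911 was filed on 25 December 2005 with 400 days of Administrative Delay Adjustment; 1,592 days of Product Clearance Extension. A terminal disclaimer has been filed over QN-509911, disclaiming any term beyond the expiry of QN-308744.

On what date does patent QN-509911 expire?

November 22, 2024

Natural term of QN-509911:
  Base: filing + 20 years → 25 December 2025.
  Administrative Delay Adjustment: +400 days → 29 January 2027.
  Product Clearance Extension: 1592 days (within the 1689-day cap) → +1592 days → 9 June 2031.
Expiry of referenced patent QN-308744:
  Base: filing + 20 years → 22 November 2024.
Terminal disclaimer: QN-509911 expires on the earlier of 9 June 2031 and 22 November 2024.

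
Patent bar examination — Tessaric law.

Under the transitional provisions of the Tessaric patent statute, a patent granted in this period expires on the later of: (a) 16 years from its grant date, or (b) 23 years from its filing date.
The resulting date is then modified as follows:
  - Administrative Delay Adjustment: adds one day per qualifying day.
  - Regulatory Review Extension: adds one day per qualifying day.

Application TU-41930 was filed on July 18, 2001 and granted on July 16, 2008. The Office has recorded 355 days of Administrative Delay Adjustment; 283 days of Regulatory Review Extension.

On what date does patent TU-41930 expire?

April 17, 2026

(a) grant + 16 years → 16 July 2024.
(b) filing + 23 years → 18 July 2024.
Later of the two: 18 July 2024.
Administrative Delay Adjustment: +355 days → 8 July 2025.
Regulatory Review Extension: +283 days → 17 April 2026.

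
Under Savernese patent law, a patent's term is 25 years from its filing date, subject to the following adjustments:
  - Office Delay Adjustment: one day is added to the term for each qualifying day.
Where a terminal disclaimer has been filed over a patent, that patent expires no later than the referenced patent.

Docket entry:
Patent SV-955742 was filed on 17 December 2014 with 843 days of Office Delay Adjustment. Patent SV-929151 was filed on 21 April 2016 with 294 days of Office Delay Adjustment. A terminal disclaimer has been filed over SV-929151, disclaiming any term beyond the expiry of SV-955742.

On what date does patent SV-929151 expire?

Natural term of SV-929151:
  Base: filing + 25 years → 21 April 2041.
  Office Delay Adjustment: +294 days → 9 February 2042.
Expiry of referenced patent SV-955742:
  Base: filing + 25 years → 17 December 2039.
  Office Delay Adjustment: +843 days → 8 April 2042.
Terminal disclaimer: SV-929151 expires on the earlier of 9 February 2042 and 8 April 2042.

February 9, 2042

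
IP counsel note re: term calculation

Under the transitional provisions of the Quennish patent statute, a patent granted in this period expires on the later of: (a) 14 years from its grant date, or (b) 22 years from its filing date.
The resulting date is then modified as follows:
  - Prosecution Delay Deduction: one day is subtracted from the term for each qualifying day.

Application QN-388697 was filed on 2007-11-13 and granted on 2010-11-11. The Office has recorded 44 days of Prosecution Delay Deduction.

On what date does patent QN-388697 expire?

2029-09-30

(a) grant + 14 years → 11 November 2024.
(b) filing + 22 years → 13 November 2029.
Later of the two: 13 November 2029.
Prosecution Delay Deduction: −44 days → 30 September 2029.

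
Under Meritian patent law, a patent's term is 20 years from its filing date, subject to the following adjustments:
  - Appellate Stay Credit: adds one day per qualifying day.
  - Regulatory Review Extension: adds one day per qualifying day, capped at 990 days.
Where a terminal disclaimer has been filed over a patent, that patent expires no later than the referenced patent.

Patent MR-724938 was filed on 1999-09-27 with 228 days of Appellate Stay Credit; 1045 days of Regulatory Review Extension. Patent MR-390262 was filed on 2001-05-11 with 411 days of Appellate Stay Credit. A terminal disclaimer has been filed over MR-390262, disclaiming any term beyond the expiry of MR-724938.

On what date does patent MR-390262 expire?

June 26, 2022

Natural term of MR-390262:
  Base: filing + 20 years → 11 May 2021.
  Appellate Stay Credit: +411 days → 26 June 2022.
Expiry of referenced patent MR-724938:
  Base: filing + 20 years → 27 September 2019.
  Appellate Stay Credit: +228 days → 12 May 2020.
  Regulatory Review Extension: 1045 days claimed exceeds the 990-day cap, so +990 days → 27 January 2023.
Terminal disclaimer: MR-390262 expires on the earlier of 26 June 2022 and 27 January 2023.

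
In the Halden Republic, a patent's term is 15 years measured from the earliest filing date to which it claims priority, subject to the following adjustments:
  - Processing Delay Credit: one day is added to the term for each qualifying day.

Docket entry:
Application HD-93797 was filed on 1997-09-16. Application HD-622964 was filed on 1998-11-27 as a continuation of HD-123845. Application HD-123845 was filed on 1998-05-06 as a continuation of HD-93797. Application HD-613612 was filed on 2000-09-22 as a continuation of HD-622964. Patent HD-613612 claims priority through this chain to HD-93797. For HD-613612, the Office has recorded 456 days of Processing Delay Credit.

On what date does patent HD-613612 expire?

Earliest priority filing: 16 September 1997.
Base term: 16 September 1997 + 15 years → 16 September 2012.
Processing Delay Credit: +456 days → 16 December 2013.

2013-12-16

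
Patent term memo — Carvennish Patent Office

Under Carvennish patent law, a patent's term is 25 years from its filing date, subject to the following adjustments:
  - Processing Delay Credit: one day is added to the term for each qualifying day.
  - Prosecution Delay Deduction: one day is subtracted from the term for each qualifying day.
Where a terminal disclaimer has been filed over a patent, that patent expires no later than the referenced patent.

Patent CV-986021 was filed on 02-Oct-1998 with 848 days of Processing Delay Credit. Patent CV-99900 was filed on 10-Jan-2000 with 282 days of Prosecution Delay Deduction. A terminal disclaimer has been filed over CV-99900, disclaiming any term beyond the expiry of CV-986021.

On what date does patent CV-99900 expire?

Natural term of CV-99900:
  Base: filing + 25 years → 10 January 2025.
  Prosecution Delay Deduction: −282 days → 3 April 2024.
Expiry of referenced patent CV-986021:
  Base: filing + 25 years → 2 October 2023.
  Processing Delay Credit: +848 days → 27 January 2026.
Terminal disclaimer: CV-99900 expires on the earlier of 3 April 2024 and 27 January 2026.

April 3, 2024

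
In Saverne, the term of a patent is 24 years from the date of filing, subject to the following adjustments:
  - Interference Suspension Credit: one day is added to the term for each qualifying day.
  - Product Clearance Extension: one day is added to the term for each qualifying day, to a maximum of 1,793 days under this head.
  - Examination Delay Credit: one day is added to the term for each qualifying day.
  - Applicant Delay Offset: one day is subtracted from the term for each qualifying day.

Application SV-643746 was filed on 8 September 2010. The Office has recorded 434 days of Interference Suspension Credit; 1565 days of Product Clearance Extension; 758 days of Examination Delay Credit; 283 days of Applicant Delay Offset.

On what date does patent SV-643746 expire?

2041-06-17

Base term: filing date + 24 years → 8 September 2034.
Interference Suspension Credit: +434 days → 16 November 2035.
Product Clearance Extension: 1565 days (within the 1793-day cap) → +1565 days → 28 February 2040.
Examination Delay Credit: +758 days → 27 March 2042.
Applicant Delay Offset: −283 days → 17 June 2041.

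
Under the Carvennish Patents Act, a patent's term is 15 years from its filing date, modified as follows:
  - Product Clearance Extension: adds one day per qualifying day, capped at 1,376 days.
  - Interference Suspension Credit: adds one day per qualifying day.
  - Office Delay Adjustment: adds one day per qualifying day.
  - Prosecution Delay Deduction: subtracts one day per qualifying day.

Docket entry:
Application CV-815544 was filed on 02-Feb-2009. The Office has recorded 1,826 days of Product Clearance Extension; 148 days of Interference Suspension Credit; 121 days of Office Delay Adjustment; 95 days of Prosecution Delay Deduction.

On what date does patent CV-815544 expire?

May 1, 2028

Base term: filing date + 15 years → 2 February 2024.
Product Clearance Extension: 1826 days claimed exceeds the 1376-day cap, so +1376 days → 9 November 2027.
Interference Suspension Credit: +148 days → 5 April 2028.
Office Delay Adjustment: +121 days → 4 August 2028.
Prosecution Delay Deduction: −95 days → 1 May 2028.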